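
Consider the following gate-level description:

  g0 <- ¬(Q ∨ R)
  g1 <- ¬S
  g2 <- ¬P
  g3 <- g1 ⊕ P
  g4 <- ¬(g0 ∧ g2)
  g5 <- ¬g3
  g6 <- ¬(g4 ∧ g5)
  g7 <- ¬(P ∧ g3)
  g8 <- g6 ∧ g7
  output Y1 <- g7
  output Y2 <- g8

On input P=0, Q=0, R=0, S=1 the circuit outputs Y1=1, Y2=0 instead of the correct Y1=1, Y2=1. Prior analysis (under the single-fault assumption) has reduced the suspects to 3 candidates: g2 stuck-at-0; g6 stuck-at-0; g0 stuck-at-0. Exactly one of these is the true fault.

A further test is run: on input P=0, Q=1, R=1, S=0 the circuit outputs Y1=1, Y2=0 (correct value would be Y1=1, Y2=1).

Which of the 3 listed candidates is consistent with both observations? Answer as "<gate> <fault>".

Evaluate each candidate on input P=0, Q=1, R=1, S=0:
  g2 stuck-at-0: g0=0, g1=1, g2=0 [stuck-at-0], g3=1, g4=1, g5=0, g6=1, g7=1, g8=1 → Y1=1, Y2=1 — eliminated
  g6 stuck-at-0: g0=0, g1=1, g2=1, g3=1, g4=1, g5=0, g6=0 [stuck-at-0], g7=1, g8=0 → Y1=1, Y2=0 — matches
  g0 stuck-at-0: g0=0 [stuck-at-0], g1=1, g2=1, g3=1, g4=1, g5=0, g6=1, g7=1, g8=1 → Y1=1, Y2=1 — eliminated
Only g6 stuck-at-0 reproduces the observed Y1=1, Y2=0.

g6 stuck-at-0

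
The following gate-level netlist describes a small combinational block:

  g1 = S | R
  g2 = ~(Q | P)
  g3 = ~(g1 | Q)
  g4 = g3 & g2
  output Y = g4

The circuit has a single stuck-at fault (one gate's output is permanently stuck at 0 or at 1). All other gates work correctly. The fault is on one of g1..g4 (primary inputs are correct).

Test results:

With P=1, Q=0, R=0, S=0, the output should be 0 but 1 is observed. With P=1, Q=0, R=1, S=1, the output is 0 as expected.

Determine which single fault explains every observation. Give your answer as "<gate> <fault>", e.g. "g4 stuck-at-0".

g2 stuck-at-1

Fault-free values for test 1 (P=1, Q=0, R=0, S=0): g1=0, g2=0, g3=1, g4=0, giving Y=0. Observed 1.
Test 1: faults giving observed 1 are {g2 stuck-at-1, g4 stuck-at-1}.
Test 2 (P=1, Q=0, R=1, S=1): fault-free g1=1, g2=0, g3=0, g4=0 → 0; observed 0. Eliminates g4 stuck-at-1.
Only g2 stuck-at-1 is consistent with every test.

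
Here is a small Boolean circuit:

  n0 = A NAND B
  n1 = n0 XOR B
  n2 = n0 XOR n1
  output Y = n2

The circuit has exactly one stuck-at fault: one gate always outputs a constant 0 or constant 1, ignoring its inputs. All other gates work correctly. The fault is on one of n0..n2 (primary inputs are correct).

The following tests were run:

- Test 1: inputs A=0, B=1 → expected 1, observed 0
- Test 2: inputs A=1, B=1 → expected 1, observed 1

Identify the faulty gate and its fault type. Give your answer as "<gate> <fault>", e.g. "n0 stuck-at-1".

Fault-free values for test 1 (A=0, B=1): n0=1, n1=0, n2=1, giving Y=1. Observed 0.
Test 1: faults giving observed 0 are {n1 stuck-at-1, n2 stuck-at-0}.
Test 2 (A=1, B=1): fault-free n0=0, n1=1, n2=1 → 1; observed 1. Eliminates n2 stuck-at-0.
Only n1 stuck-at-1 is consistent with every test.

n1 stuck-at-1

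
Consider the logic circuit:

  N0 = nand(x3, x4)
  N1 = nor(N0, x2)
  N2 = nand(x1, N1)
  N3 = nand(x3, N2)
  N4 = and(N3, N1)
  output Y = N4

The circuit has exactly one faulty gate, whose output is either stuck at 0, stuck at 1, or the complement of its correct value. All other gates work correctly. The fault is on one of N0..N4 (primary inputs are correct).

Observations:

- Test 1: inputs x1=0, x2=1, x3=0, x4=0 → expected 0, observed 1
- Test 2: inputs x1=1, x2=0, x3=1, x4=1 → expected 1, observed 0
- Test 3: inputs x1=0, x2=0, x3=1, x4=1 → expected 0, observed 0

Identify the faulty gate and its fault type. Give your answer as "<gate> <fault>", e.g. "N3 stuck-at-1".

Fault-free values for test 1 (x1=0, x2=1, x3=0, x4=0): N0=1, N1=0, N2=1, N3=1, N4=0, giving Y=0. Observed 1.
Test 1: faults giving observed 1 are {N1 stuck-at-1, N1 inverted output, N4 stuck-at-1, N4 inverted output}.
Test 2 (x1=1, x2=0, x3=1, x4=1): fault-free N0=0, N1=1, N2=0, N3=1, N4=1 → 1; observed 0. Eliminates N1 stuck-at-1, N4 stuck-at-1.
Test 3 (x1=0, x2=0, x3=1, x4=1): fault-free N0=0, N1=1, N2=1, N3=0, N4=0 → 0; observed 0. Eliminates N4 inverted output.
Only N1 inverted output is consistent with every test.

N1 inverted output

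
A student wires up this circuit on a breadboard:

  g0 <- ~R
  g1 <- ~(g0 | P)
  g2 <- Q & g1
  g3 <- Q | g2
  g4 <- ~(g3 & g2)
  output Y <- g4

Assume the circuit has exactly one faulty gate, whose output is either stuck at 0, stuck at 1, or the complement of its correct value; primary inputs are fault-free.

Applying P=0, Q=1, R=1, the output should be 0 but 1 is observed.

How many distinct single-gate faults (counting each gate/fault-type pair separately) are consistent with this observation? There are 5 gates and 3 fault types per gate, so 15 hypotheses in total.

Fault-free: g0=0, g1=1, g2=1, g3=1, g4=0 → 0. Observed 1.
  g0: stuck-at-1, inverted output ✓; others ✗
  g1: stuck-at-0, inverted output ✓; others ✗
  g2: stuck-at-0, inverted output ✓; others ✗
  g3: stuck-at-0, inverted output ✓; others ✗
  g4: stuck-at-1, inverted output ✓; others ✗
Consistent faults: {g0 stuck-at-1, g0 inverted output, g1 stuck-at-0, g1 inverted output, g2 stuck-at-0, g2 inverted output, g3 stuck-at-0, g3 inverted output, g4 stuck-at-1, g4 inverted output} — 10 in all.

10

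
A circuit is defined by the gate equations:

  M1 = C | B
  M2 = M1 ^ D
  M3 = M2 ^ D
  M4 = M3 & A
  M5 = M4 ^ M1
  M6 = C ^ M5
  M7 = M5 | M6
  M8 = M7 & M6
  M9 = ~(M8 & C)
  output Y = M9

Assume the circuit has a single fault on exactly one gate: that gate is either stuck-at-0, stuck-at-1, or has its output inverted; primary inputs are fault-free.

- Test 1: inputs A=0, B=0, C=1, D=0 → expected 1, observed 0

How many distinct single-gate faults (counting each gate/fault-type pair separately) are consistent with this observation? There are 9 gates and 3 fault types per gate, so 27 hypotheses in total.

12

Fault-free: M1=1, M2=1, M3=1, M4=0, M5=1, M6=0, M7=1, M8=0, M9=1 → 1. Observed 0.
  M1: stuck-at-0, inverted output ✓; others ✗
  M2: none of the 3 fault types match ✗
  M3: none of the 3 fault types match ✗
  M4: stuck-at-1, inverted output ✓; others ✗
  M5: stuck-at-0, inverted output ✓; others ✗
  M6: stuck-at-1, inverted output ✓; others ✗
  M7: none of the 3 fault types match ✗
  M8: stuck-at-1, inverted output ✓; others ✗
  M9: stuck-at-0, inverted output ✓; others ✗
Consistent faults: {M1 stuck-at-0, M1 inverted output, M4 stuck-at-1, M4 inverted output, M5 stuck-at-0, M5 inverted output, M6 stuck-at-1, M6 inverted output, M8 stuck-at-1, M8 inverted output, M9 stuck-at-0, M9 inverted output} — 12 in all.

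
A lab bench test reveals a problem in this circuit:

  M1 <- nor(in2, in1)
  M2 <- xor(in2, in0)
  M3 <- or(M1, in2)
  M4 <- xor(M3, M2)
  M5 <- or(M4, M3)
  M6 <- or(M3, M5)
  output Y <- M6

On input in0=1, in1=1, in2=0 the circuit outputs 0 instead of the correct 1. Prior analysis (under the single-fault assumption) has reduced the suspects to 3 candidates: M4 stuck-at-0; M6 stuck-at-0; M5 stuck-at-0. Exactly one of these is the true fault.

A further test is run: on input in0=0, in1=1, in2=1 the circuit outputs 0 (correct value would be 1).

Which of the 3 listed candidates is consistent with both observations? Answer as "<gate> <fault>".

Evaluate each candidate on input in0=0, in1=1, in2=1:
  M4 stuck-at-0: M1=0, M2=1, M3=1, M4=0 [stuck-at-0], M5=1, M6=1 → 1 — eliminated
  M6 stuck-at-0: M1=0, M2=1, M3=1, M4=0, M5=1, M6=0 [stuck-at-0] → 0 — matches
  M5 stuck-at-0: M1=0, M2=1, M3=1, M4=0, M5=0 [stuck-at-0], M6=1 → 1 — eliminated
Only M6 stuck-at-0 reproduces the observed 0.

M6 stuck-at-0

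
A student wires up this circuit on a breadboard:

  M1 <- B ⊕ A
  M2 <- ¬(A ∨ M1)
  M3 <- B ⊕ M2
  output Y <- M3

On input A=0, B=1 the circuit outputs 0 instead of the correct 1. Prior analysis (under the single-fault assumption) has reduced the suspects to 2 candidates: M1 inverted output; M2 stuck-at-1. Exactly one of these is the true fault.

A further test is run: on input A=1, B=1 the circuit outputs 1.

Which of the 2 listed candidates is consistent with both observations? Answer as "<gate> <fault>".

M1 inverted output

Evaluate each candidate on input A=1, B=1:
  M1 inverted output: M1=1 [inverted output], M2=0, M3=1 → 1 — matches
  M2 stuck-at-1: M1=0, M2=1 [stuck-at-1], M3=0 → 0 — eliminated
Only M1 inverted output reproduces the observed 1.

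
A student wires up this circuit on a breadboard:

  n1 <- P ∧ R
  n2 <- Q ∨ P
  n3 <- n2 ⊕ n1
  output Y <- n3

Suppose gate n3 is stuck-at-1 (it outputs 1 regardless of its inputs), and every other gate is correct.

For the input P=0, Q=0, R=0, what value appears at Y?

Propagate with n3 forced: n1=0, n2=0, n3=1 [stuck-at-1].
So Y = 1. (Without the fault it would be 0.)

1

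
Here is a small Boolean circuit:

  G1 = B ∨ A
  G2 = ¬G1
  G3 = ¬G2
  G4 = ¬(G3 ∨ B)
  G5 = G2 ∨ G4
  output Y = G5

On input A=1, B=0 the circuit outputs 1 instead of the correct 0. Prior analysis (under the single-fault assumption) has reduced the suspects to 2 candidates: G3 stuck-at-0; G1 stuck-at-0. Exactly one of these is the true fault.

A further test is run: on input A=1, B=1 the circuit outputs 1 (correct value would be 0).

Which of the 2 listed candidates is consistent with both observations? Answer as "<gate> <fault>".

Evaluate each candidate on input A=1, B=1:
  G3 stuck-at-0: G1=1, G2=0, G3=0 [stuck-at-0], G4=0, G5=0 → 0 — eliminated
  G1 stuck-at-0: G1=0 [stuck-at-0], G2=1, G3=0, G4=0, G5=1 → 1 — matches
Only G1 stuck-at-0 reproduces the observed 1.

G1 stuck-at-0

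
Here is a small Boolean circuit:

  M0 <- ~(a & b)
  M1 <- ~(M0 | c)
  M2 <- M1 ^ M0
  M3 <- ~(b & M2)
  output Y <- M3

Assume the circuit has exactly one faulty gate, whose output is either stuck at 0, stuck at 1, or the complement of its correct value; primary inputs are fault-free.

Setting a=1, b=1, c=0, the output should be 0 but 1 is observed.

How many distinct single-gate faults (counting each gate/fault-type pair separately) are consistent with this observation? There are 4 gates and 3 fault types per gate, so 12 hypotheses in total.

Fault-free: M0=0, M1=1, M2=1, M3=0 → 0. Observed 1.
  M0 stuck-at-0: output 0 ✗
  M0 stuck-at-1: output 0 ✗
  M0 inverted output: output 0 ✗
  M1 stuck-at-0: output 1 ✓
  M1 stuck-at-1: output 0 ✗
  M1 inverted output: output 1 ✓
  M2 stuck-at-0: output 1 ✓
  M2 stuck-at-1: output 0 ✗
  M2 inverted output: output 1 ✓
  M3 stuck-at-0: output 0 ✗
  M3 stuck-at-1: output 1 ✓
  M3 inverted output: output 1 ✓
Consistent faults: {M1 stuck-at-0, M1 inverted output, M2 stuck-at-0, M2 inverted output, M3 stuck-at-1, M3 inverted output} — 6 in all.

6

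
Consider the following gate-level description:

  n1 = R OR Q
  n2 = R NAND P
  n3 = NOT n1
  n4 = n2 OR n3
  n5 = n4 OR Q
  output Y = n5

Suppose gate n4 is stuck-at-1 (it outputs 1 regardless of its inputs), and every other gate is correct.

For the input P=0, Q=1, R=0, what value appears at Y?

1

Propagate with n4 forced: n1=1, n2=1, n3=0, n4=1 [stuck-at-1], n5=1.
So Y = 1. (Same as the fault-free value — the fault is masked on this input.)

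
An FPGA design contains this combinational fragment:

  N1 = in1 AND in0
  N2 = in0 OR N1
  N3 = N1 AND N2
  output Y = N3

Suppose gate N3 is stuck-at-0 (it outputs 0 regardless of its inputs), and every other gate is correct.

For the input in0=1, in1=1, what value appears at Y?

0

Propagate with N3 forced: N1=1, N2=1, N3=0 [stuck-at-0].
So Y = 0. (Without the fault it would be 1.)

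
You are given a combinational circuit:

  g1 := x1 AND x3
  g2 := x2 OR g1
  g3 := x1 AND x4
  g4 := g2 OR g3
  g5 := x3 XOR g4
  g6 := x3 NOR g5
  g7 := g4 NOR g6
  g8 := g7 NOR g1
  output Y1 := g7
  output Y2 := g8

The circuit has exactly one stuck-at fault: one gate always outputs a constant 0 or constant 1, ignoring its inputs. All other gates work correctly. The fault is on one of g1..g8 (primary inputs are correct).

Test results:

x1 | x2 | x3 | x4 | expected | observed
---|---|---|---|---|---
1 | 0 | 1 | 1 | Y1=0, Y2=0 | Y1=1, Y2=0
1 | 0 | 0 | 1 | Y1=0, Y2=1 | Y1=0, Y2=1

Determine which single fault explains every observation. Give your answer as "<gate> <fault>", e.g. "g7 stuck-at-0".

g4 stuck-at-0

Fault-free values for test 1 (x1=1, x2=0, x3=1, x4=1): g1=1, g2=1, g3=1, g4=1, g5=0, g6=0, g7=0, g8=0, giving Y1=0, Y2=0. Observed Y1=1, Y2=0.
Test 1: faults giving observed Y1=1, Y2=0 are {g4 stuck-at-0, g7 stuck-at-1}.
Test 2 (x1=1, x2=0, x3=0, x4=1): fault-free g1=0, g2=0, g3=1, g4=1, g5=1, g6=0, g7=0, g8=1 → Y1=0, Y2=1; observed Y1=0, Y2=1. Eliminates g7 stuck-at-1.
Only g4 stuck-at-0 is consistent with every test.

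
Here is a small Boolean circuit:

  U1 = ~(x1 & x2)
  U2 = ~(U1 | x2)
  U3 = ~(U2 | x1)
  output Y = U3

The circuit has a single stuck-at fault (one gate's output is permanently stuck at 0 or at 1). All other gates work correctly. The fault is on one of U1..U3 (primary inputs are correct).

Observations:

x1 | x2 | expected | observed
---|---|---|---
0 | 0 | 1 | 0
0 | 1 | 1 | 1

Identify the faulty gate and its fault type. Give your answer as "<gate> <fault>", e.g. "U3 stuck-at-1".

Fault-free values for test 1 (x1=0, x2=0): U1=1, U2=0, U3=1, giving Y=1. Observed 0.
Test 1: faults giving observed 0 are {U1 stuck-at-0, U2 stuck-at-1, U3 stuck-at-0}.
Test 2 (x1=0, x2=1): fault-free U1=1, U2=0, U3=1 → 1; observed 1. Eliminates U2 stuck-at-1, U3 stuck-at-0.
Only U1 stuck-at-0 is consistent with every test.

U1 stuck-at-0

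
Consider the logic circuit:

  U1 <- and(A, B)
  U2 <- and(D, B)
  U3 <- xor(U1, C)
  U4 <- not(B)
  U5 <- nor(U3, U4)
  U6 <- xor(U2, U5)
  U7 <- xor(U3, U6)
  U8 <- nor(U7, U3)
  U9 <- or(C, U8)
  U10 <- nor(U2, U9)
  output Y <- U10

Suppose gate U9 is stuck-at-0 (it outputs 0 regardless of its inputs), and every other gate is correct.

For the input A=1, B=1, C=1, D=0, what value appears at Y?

1

Propagate with U9 forced: U1=1, U2=0, U3=0, U4=0, U5=1, U6=1, U7=1, U8=0, U9=0 [stuck-at-0], U10=1.
So Y = 1. (Without the fault it would be 0.)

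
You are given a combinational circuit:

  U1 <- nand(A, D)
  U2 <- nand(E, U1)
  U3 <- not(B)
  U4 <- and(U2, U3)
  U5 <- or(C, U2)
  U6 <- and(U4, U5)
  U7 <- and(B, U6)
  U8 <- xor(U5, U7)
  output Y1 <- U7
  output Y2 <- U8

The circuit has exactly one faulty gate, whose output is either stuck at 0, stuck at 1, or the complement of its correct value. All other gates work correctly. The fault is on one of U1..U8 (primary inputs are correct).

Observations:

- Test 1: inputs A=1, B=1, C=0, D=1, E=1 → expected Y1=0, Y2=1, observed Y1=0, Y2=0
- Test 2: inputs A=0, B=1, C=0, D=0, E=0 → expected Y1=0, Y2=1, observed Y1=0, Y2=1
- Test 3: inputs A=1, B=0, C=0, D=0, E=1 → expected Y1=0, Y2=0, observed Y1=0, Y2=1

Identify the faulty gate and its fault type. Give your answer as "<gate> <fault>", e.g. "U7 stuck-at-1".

U1 inverted output

Fault-free values for test 1 (A=1, B=1, C=0, D=1, E=1): U1=0, U2=1, U3=0, U4=0, U5=1, U6=0, U7=0, U8=1, giving Y1=0, Y2=1. Observed Y1=0, Y2=0.
Test 1: faults giving observed Y1=0, Y2=0 are {U1 stuck-at-1, U1 inverted output, U2 stuck-at-0, U2 inverted output, U5 stuck-at-0, U5 inverted output, U8 stuck-at-0, U8 inverted output}.
Test 2 (A=0, B=1, C=0, D=0, E=0): fault-free U1=1, U2=1, U3=0, U4=0, U5=1, U6=0, U7=0, U8=1 → Y1=0, Y2=1; observed Y1=0, Y2=1. Eliminates U2 stuck-at-0, U2 inverted output, U5 stuck-at-0, U5 inverted output, U8 stuck-at-0, U8 inverted output.
Test 3 (A=1, B=0, C=0, D=0, E=1): fault-free U1=1, U2=0, U3=1, U4=0, U5=0, U6=0, U7=0, U8=0 → Y1=0, Y2=0; observed Y1=0, Y2=1. Eliminates U1 stuck-at-1.
Only U1 inverted output is consistent with every test.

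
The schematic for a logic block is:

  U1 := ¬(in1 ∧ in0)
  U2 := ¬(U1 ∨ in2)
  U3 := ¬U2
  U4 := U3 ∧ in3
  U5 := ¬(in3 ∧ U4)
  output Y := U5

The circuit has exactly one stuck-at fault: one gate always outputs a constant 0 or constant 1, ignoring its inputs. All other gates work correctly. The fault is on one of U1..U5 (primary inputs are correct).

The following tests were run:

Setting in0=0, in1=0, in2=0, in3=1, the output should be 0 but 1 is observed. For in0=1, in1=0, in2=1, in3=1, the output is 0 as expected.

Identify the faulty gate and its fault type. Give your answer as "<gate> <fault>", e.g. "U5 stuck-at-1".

Fault-free values for test 1 (in0=0, in1=0, in2=0, in3=1): U1=1, U2=0, U3=1, U4=1, U5=0, giving Y=0. Observed 1.
Test 1: faults giving observed 1 are {U1 stuck-at-0, U2 stuck-at-1, U3 stuck-at-0, U4 stuck-at-0, U5 stuck-at-1}.
Test 2 (in0=1, in1=0, in2=1, in3=1): fault-free U1=1, U2=0, U3=1, U4=1, U5=0 → 0; observed 0. Eliminates U2 stuck-at-1, U3 stuck-at-0, U4 stuck-at-0, U5 stuck-at-1.
Only U1 stuck-at-0 is consistent with every test.

U1 stuck-at-0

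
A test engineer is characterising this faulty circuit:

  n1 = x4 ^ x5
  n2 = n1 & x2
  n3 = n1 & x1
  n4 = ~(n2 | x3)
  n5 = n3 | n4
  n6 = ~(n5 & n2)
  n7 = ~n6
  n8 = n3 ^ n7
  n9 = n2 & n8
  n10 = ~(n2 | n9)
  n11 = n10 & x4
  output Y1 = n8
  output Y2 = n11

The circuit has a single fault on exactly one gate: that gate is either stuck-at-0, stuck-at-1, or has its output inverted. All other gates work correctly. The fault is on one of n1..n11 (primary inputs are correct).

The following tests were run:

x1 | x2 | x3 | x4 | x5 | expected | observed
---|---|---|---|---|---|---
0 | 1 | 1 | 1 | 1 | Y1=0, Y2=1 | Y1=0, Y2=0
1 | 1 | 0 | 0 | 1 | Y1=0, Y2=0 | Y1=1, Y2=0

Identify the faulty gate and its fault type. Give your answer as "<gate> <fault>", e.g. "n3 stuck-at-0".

n2 inverted output

Fault-free values for test 1 (x1=0, x2=1, x3=1, x4=1, x5=1): n1=0, n2=0, n3=0, n4=0, n5=0, n6=1, n7=0, n8=0, n9=0, n10=1, n11=1, giving Y1=0, Y2=1. Observed Y1=0, Y2=0.
Test 1: faults giving observed Y1=0, Y2=0 are {n1 stuck-at-1, n1 inverted output, n2 stuck-at-1, n2 inverted output, n9 stuck-at-1, n9 inverted output, n10 stuck-at-0, n10 inverted output, n11 stuck-at-0, n11 inverted output}.
Test 2 (x1=1, x2=1, x3=0, x4=0, x5=1): fault-free n1=1, n2=1, n3=1, n4=0, n5=1, n6=0, n7=1, n8=0, n9=0, n10=0, n11=0 → Y1=0, Y2=0; observed Y1=1, Y2=0. Eliminates n1 stuck-at-1, n1 inverted output, n2 stuck-at-1, n9 stuck-at-1, n9 inverted output, n10 stuck-at-0, n10 inverted output, n11 stuck-at-0, n11 inverted output.
Only n2 inverted output is consistent with every test.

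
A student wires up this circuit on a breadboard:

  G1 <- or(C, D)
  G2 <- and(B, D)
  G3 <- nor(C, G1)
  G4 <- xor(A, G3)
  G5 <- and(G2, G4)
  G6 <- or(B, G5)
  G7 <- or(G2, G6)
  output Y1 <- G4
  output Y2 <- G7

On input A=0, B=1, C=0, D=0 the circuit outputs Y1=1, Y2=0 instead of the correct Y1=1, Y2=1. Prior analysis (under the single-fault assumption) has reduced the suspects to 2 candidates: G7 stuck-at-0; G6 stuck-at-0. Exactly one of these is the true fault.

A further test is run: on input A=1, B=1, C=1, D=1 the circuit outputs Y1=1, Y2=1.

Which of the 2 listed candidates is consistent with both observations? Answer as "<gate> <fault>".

Evaluate each candidate on input A=1, B=1, C=1, D=1:
  G7 stuck-at-0: G1=1, G2=1, G3=0, G4=1, G5=1, G6=1, G7=0 [stuck-at-0] → Y1=1, Y2=0 — eliminated
  G6 stuck-at-0: G1=1, G2=1, G3=0, G4=1, G5=1, G6=0 [stuck-at-0], G7=1 → Y1=1, Y2=1 — matches
Only G6 stuck-at-0 reproduces the observed Y1=1, Y2=1.

G6 stuck-at-0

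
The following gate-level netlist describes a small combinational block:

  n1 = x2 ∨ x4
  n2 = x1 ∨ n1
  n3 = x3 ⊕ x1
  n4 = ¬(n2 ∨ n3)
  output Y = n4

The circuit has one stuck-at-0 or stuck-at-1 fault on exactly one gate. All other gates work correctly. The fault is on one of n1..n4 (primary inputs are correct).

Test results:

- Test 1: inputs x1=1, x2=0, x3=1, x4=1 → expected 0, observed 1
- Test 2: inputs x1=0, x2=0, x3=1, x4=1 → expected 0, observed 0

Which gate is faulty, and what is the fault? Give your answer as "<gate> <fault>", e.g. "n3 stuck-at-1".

Fault-free values for test 1 (x1=1, x2=0, x3=1, x4=1): n1=1, n2=1, n3=0, n4=0, giving Y=0. Observed 1.
Test 1: faults giving observed 1 are {n2 stuck-at-0, n4 stuck-at-1}.
Test 2 (x1=0, x2=0, x3=1, x4=1): fault-free n1=1, n2=1, n3=1, n4=0 → 0; observed 0. Eliminates n4 stuck-at-1.
Only n2 stuck-at-0 is consistent with every test.

n2 stuck-at-0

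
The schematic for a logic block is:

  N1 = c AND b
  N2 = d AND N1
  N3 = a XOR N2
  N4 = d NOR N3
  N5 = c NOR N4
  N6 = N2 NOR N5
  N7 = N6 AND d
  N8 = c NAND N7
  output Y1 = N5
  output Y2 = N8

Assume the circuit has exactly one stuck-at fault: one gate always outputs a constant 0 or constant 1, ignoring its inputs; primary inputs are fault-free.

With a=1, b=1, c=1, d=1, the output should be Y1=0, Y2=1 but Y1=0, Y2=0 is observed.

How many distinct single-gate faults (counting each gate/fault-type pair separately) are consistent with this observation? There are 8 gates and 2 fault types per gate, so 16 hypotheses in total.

Fault-free: N1=1, N2=1, N3=0, N4=0, N5=0, N6=0, N7=0, N8=1 → Y1=0, Y2=1. Observed Y1=0, Y2=0.
  N1: stuck-at-0 ✓; others ✗
  N2: stuck-at-0 ✓; others ✗
  N3: none of the 2 fault types match ✗
  N4: none of the 2 fault types match ✗
  N5: none of the 2 fault types match ✗
  N6: stuck-at-1 ✓; others ✗
  N7: stuck-at-1 ✓; others ✗
  N8: stuck-at-0 ✓; others ✗
Consistent faults: {N1 stuck-at-0, N2 stuck-at-0, N6 stuck-at-1, N7 stuck-at-1, N8 stuck-at-0} — 5 in all.

5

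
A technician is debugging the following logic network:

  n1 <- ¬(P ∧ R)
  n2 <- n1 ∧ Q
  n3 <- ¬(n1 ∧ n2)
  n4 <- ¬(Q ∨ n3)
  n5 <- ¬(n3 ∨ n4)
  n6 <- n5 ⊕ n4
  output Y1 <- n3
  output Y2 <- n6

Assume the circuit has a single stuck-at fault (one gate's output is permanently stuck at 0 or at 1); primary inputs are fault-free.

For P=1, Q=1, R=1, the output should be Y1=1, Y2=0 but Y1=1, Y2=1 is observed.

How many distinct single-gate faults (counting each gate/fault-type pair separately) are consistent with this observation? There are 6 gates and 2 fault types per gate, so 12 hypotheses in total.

3

Fault-free: n1=0, n2=0, n3=1, n4=0, n5=0, n6=0 → Y1=1, Y2=0. Observed Y1=1, Y2=1.
  n1 stuck-at-0: output Y1=1, Y2=0 ✗
  n1 stuck-at-1: output Y1=0, Y2=1 ✗
  n2 stuck-at-0: output Y1=1, Y2=0 ✗
  n2 stuck-at-1: output Y1=1, Y2=0 ✗
  n3 stuck-at-0: output Y1=0, Y2=1 ✗
  n3 stuck-at-1: output Y1=1, Y2=0 ✗
  n4 stuck-at-0: output Y1=1, Y2=0 ✗
  n4 stuck-at-1: output Y1=1, Y2=1 ✓
  n5 stuck-at-0: output Y1=1, Y2=0 ✗
  n5 stuck-at-1: output Y1=1, Y2=1 ✓
  n6 stuck-at-0: output Y1=1, Y2=0 ✗
  n6 stuck-at-1: output Y1=1, Y2=1 ✓
Consistent faults: {n4 stuck-at-1, n5 stuck-at-1, n6 stuck-at-1} — 3 in all.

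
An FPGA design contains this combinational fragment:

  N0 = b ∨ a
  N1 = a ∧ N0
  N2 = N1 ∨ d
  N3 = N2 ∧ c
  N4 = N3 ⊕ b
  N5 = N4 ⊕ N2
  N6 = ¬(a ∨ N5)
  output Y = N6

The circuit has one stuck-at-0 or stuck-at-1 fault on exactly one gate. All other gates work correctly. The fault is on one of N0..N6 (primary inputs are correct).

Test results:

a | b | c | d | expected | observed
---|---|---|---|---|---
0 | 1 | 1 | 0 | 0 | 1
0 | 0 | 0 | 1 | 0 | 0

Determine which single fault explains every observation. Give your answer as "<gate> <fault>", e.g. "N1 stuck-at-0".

N4 stuck-at-0

Fault-free values for test 1 (a=0, b=1, c=1, d=0): N0=1, N1=0, N2=0, N3=0, N4=1, N5=1, N6=0, giving Y=0. Observed 1.
Test 1: faults giving observed 1 are {N3 stuck-at-1, N4 stuck-at-0, N5 stuck-at-0, N6 stuck-at-1}.
Test 2 (a=0, b=0, c=0, d=1): fault-free N0=0, N1=0, N2=1, N3=0, N4=0, N5=1, N6=0 → 0; observed 0. Eliminates N3 stuck-at-1, N5 stuck-at-0, N6 stuck-at-1.
Only N4 stuck-at-0 is consistent with every test.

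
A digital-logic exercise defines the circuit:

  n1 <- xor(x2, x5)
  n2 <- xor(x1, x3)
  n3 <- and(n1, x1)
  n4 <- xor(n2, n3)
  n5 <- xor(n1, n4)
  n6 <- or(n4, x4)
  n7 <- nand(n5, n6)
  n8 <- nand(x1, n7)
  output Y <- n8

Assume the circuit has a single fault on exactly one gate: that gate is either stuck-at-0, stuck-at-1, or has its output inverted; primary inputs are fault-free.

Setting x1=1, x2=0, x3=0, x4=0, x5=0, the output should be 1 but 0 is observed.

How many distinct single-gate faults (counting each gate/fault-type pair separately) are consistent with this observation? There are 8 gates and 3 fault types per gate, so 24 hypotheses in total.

16

Fault-free: n1=0, n2=1, n3=0, n4=1, n5=1, n6=1, n7=0, n8=1 → 1. Observed 0.
  n1: stuck-at-1, inverted output ✓; others ✗
  n2: stuck-at-0, inverted output ✓; others ✗
  n3: stuck-at-1, inverted output ✓; others ✗
  n4: stuck-at-0, inverted output ✓; others ✗
  n5: stuck-at-0, inverted output ✓; others ✗
  n6: stuck-at-0, inverted output ✓; others ✗
  n7: stuck-at-1, inverted output ✓; others ✗
  n8: stuck-at-0, inverted output ✓; others ✗
Consistent faults: {n1 stuck-at-1, n1 inverted output, n2 stuck-at-0, n2 inverted output, n3 stuck-at-1, n3 inverted output, n4 stuck-at-0, n4 inverted output, n5 stuck-at-0, n5 inverted output, n6 stuck-at-0, n6 inverted output, n7 stuck-at-1, n7 inverted output, n8 stuck-at-0, n8 inverted output} — 16 in all.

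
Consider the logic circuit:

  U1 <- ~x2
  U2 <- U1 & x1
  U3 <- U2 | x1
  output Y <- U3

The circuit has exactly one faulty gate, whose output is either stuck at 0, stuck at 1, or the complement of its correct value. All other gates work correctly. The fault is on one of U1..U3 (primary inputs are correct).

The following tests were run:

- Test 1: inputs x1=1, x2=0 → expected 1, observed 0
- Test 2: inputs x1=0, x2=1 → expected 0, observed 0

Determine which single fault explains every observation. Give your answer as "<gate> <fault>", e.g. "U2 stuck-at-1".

U3 stuck-at-0

Fault-free values for test 1 (x1=1, x2=0): U1=1, U2=1, U3=1, giving Y=1. Observed 0.
Test 1: faults giving observed 0 are {U3 stuck-at-0, U3 inverted output}.
Test 2 (x1=0, x2=1): fault-free U1=0, U2=0, U3=0 → 0; observed 0. Eliminates U3 inverted output.
Only U3 stuck-at-0 is consistent with every test.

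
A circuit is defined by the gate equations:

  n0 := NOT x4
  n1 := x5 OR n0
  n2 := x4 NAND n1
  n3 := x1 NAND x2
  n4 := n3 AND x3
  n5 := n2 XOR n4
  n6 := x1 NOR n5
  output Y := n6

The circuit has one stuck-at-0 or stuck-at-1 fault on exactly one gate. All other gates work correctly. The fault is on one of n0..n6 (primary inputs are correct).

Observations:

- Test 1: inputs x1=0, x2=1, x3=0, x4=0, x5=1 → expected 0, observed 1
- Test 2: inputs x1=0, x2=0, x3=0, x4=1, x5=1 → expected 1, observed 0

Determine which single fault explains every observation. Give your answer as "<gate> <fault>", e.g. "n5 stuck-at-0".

Fault-free values for test 1 (x1=0, x2=1, x3=0, x4=0, x5=1): n0=1, n1=1, n2=1, n3=1, n4=0, n5=1, n6=0, giving Y=0. Observed 1.
Test 1: faults giving observed 1 are {n2 stuck-at-0, n4 stuck-at-1, n5 stuck-at-0, n6 stuck-at-1}.
Test 2 (x1=0, x2=0, x3=0, x4=1, x5=1): fault-free n0=0, n1=1, n2=0, n3=1, n4=0, n5=0, n6=1 → 1; observed 0. Eliminates n2 stuck-at-0, n5 stuck-at-0, n6 stuck-at-1.
Only n4 stuck-at-1 is consistent with every test.

n4 stuck-at-1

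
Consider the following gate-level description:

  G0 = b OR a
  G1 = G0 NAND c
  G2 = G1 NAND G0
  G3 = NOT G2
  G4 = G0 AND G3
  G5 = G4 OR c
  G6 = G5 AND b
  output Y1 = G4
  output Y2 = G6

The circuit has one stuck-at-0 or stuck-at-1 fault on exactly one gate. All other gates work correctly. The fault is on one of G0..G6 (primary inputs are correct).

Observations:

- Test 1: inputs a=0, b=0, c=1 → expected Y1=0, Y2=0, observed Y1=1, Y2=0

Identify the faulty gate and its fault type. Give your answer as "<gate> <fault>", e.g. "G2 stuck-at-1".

Fault-free values for test 1 (a=0, b=0, c=1): G0=0, G1=1, G2=1, G3=0, G4=0, G5=1, G6=0, giving Y1=0, Y2=0. Observed Y1=1, Y2=0.
Test 1: faults giving observed Y1=1, Y2=0 are {G4 stuck-at-1}.
Only G4 stuck-at-1 is consistent with every test.

G4 stuck-at-1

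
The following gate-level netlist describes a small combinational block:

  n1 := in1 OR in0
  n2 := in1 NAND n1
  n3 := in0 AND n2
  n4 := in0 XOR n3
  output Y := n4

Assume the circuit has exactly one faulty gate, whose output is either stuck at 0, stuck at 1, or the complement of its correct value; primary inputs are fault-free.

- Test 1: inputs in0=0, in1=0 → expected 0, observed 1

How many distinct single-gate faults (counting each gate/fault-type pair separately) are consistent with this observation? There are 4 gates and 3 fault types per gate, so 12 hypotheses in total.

4

Fault-free: n1=0, n2=1, n3=0, n4=0 → 0. Observed 1.
  n1 stuck-at-0: output 0 ✗
  n1 stuck-at-1: output 0 ✗
  n1 inverted output: output 0 ✗
  n2 stuck-at-0: output 0 ✗
  n2 stuck-at-1: output 0 ✗
  n2 inverted output: output 0 ✗
  n3 stuck-at-0: output 0 ✗
  n3 stuck-at-1: output 1 ✓
  n3 inverted output: output 1 ✓
  n4 stuck-at-0: output 0 ✗
  n4 stuck-at-1: output 1 ✓
  n4 inverted output: output 1 ✓
Consistent faults: {n3 stuck-at-1, n3 inverted output, n4 stuck-at-1, n4 inverted output} — 4 in all.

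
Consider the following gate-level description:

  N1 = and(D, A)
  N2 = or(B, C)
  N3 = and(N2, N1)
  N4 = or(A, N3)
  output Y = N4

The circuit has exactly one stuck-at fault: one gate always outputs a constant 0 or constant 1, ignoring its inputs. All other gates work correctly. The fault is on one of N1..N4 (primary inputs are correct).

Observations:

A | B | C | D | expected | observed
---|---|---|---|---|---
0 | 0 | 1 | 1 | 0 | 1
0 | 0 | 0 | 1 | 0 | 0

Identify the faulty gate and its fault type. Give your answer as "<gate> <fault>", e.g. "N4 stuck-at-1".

Fault-free values for test 1 (A=0, B=0, C=1, D=1): N1=0, N2=1, N3=0, N4=0, giving Y=0. Observed 1.
Test 1: faults giving observed 1 are {N1 stuck-at-1, N3 stuck-at-1, N4 stuck-at-1}.
Test 2 (A=0, B=0, C=0, D=1): fault-free N1=0, N2=0, N3=0, N4=0 → 0; observed 0. Eliminates N3 stuck-at-1, N4 stuck-at-1.
Only N1 stuck-at-1 is consistent with every test.

N1 stuck-at-1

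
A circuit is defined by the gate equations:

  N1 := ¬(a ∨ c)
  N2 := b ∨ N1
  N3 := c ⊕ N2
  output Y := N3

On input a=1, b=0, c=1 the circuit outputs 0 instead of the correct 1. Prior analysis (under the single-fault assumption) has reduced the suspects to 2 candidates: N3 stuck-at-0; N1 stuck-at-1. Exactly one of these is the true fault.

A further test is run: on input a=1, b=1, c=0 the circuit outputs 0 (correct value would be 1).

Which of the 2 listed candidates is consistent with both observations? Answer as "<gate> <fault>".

Evaluate each candidate on input a=1, b=1, c=0:
  N3 stuck-at-0: N1=0, N2=1, N3=0 [stuck-at-0] → 0 — matches
  N1 stuck-at-1: N1=1 [stuck-at-1], N2=1, N3=1 → 1 — eliminated
Only N3 stuck-at-0 reproduces the observed 0.

N3 stuck-at-0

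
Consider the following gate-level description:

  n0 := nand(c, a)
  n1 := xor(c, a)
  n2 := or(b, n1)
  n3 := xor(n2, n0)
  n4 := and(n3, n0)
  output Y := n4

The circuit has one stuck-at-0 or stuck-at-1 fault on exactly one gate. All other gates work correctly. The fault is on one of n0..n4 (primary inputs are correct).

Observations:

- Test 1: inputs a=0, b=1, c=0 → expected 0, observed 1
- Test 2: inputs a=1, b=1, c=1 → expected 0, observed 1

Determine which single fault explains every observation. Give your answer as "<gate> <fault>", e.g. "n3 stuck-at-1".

Fault-free values for test 1 (a=0, b=1, c=0): n0=1, n1=0, n2=1, n3=0, n4=0, giving Y=0. Observed 1.
Test 1: faults giving observed 1 are {n2 stuck-at-0, n3 stuck-at-1, n4 stuck-at-1}.
Test 2 (a=1, b=1, c=1): fault-free n0=0, n1=0, n2=1, n3=1, n4=0 → 0; observed 1. Eliminates n2 stuck-at-0, n3 stuck-at-1.
Only n4 stuck-at-1 is consistent with every test.

n4 stuck-at-1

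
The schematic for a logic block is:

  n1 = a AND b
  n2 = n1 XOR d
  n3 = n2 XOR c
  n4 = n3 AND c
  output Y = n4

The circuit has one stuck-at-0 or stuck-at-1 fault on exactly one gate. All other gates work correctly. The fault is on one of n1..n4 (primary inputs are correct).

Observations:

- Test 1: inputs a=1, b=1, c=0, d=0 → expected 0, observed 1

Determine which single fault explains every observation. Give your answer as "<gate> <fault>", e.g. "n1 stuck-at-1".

Fault-free values for test 1 (a=1, b=1, c=0, d=0): n1=1, n2=1, n3=1, n4=0, giving Y=0. Observed 1.
Test 1: faults giving observed 1 are {n4 stuck-at-1}.
Only n4 stuck-at-1 is consistent with every test.

n4 stuck-at-1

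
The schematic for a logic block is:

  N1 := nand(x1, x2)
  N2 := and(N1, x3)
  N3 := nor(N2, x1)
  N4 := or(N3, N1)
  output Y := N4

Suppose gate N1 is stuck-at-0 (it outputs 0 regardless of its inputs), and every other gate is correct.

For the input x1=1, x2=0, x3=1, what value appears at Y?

Propagate with N1 forced: N1=0 [stuck-at-0], N2=0, N3=0, N4=0.
So Y = 0. (Without the fault it would be 1.)

0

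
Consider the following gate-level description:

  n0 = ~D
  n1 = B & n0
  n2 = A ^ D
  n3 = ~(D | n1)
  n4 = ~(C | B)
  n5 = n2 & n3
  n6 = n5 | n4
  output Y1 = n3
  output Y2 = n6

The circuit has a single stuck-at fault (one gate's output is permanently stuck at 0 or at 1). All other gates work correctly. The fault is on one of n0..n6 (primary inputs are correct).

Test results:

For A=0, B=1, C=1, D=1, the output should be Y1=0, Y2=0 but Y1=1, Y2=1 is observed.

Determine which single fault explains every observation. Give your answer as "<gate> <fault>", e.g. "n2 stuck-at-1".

Fault-free values for test 1 (A=0, B=1, C=1, D=1): n0=0, n1=0, n2=1, n3=0, n4=0, n5=0, n6=0, giving Y1=0, Y2=0. Observed Y1=1, Y2=1.
Test 1: faults giving observed Y1=1, Y2=1 are {n3 stuck-at-1}.
Only n3 stuck-at-1 is consistent with every test.

n3 stuck-at-1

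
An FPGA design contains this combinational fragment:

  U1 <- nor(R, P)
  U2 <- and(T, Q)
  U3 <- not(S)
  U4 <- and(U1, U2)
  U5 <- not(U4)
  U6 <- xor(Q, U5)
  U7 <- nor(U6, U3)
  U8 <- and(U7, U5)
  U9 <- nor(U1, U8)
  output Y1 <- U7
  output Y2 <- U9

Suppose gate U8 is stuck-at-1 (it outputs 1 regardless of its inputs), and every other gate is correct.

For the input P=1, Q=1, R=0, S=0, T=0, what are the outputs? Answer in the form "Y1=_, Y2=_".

Y1=0, Y2=0

Propagate with U8 forced: U1=0, U2=0, U3=1, U4=0, U5=1, U6=0, U7=0, U8=1 [stuck-at-1], U9=0.
So the outputs are Y1=0, Y2=0. (Without the fault they would be Y1=0, Y2=1.)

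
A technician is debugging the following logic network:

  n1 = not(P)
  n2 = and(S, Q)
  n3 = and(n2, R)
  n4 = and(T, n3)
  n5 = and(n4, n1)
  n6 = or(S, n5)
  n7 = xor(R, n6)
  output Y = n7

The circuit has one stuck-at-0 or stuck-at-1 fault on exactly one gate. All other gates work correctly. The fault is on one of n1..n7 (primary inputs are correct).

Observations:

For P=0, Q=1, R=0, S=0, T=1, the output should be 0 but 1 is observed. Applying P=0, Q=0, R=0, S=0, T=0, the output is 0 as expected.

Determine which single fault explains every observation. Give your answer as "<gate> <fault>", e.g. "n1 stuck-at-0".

n3 stuck-at-1

Fault-free values for test 1 (P=0, Q=1, R=0, S=0, T=1): n1=1, n2=0, n3=0, n4=0, n5=0, n6=0, n7=0, giving Y=0. Observed 1.
Test 1: faults giving observed 1 are {n3 stuck-at-1, n4 stuck-at-1, n5 stuck-at-1, n6 stuck-at-1, n7 stuck-at-1}.
Test 2 (P=0, Q=0, R=0, S=0, T=0): fault-free n1=1, n2=0, n3=0, n4=0, n5=0, n6=0, n7=0 → 0; observed 0. Eliminates n4 stuck-at-1, n5 stuck-at-1, n6 stuck-at-1, n7 stuck-at-1.
Only n3 stuck-at-1 is consistent with every test.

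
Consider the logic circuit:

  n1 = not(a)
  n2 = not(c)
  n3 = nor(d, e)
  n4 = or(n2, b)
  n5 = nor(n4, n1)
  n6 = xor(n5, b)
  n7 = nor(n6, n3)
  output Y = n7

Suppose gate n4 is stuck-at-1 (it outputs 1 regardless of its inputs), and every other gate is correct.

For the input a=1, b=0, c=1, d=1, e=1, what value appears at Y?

1

Propagate with n4 forced: n1=0, n2=0, n3=0, n4=1 [stuck-at-1], n5=0, n6=0, n7=1.
So Y = 1. (Without the fault it would be 0.)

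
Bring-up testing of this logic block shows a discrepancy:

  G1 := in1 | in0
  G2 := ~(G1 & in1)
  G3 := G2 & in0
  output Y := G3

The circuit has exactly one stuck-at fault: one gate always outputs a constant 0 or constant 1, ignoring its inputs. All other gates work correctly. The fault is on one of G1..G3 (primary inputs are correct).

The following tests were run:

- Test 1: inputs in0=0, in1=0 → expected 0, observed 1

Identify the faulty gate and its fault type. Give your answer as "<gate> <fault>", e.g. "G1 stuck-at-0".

G3 stuck-at-1

Fault-free values for test 1 (in0=0, in1=0): G1=0, G2=1, G3=0, giving Y=0. Observed 1.
Test 1: faults giving observed 1 are {G3 stuck-at-1}.
Only G3 stuck-at-1 is consistent with every test.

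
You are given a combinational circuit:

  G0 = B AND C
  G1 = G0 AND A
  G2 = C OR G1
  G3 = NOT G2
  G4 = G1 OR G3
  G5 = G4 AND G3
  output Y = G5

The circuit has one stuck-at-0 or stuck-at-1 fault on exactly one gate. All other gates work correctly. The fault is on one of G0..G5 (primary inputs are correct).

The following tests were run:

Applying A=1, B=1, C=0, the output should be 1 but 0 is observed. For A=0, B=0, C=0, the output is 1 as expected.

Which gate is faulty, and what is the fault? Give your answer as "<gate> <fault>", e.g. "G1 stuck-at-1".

G0 stuck-at-1

Fault-free values for test 1 (A=1, B=1, C=0): G0=0, G1=0, G2=0, G3=1, G4=1, G5=1, giving Y=1. Observed 0.
Test 1: faults giving observed 0 are {G0 stuck-at-1, G1 stuck-at-1, G2 stuck-at-1, G3 stuck-at-0, G4 stuck-at-0, G5 stuck-at-0}.
Test 2 (A=0, B=0, C=0): fault-free G0=0, G1=0, G2=0, G3=1, G4=1, G5=1 → 1; observed 1. Eliminates G1 stuck-at-1, G2 stuck-at-1, G3 stuck-at-0, G4 stuck-at-0, G5 stuck-at-0.
Only G0 stuck-at-1 is consistent with every test.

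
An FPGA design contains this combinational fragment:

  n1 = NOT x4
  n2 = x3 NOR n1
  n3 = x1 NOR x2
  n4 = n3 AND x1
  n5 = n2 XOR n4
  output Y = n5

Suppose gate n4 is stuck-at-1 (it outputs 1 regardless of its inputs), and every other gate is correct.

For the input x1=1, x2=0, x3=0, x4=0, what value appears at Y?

Propagate with n4 forced: n1=1, n2=0, n3=0, n4=1 [stuck-at-1], n5=1.
So Y = 1. (Without the fault it would be 0.)

1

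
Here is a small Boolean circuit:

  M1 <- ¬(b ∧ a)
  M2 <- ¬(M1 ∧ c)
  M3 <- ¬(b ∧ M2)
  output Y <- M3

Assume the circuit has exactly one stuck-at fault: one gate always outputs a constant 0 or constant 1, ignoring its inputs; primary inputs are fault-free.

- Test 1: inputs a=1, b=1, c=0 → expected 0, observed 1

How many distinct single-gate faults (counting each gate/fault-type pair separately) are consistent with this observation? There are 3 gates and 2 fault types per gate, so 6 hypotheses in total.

Fault-free: M1=0, M2=1, M3=0 → 0. Observed 1.
  M1 stuck-at-0: output 0 ✗
  M1 stuck-at-1: output 0 ✗
  M2 stuck-at-0: output 1 ✓
  M2 stuck-at-1: output 0 ✗
  M3 stuck-at-0: output 0 ✗
  M3 stuck-at-1: output 1 ✓
Consistent faults: {M2 stuck-at-0, M3 stuck-at-1} — 2 in all.

2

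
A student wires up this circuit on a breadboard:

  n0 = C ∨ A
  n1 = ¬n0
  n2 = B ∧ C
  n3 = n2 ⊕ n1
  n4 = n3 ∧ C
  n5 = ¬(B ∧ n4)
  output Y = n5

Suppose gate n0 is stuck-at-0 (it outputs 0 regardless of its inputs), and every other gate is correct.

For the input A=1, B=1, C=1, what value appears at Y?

1

Propagate with n0 forced: n0=0 [stuck-at-0], n1=1, n2=1, n3=0, n4=0, n5=1.
So Y = 1. (Without the fault it would be 0.)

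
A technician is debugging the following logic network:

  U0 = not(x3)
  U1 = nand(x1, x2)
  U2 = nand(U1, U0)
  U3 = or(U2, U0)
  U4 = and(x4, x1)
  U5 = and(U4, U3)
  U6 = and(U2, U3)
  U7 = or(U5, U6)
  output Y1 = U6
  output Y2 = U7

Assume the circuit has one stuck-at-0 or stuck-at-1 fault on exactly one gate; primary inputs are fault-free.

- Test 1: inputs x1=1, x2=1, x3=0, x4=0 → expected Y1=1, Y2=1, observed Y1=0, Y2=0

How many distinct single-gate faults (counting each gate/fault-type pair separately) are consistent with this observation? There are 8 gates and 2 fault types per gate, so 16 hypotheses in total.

4

Fault-free: U0=1, U1=0, U2=1, U3=1, U4=0, U5=0, U6=1, U7=1 → Y1=1, Y2=1. Observed Y1=0, Y2=0.
  U0: none of the 2 fault types match ✗
  U1: stuck-at-1 ✓; others ✗
  U2: stuck-at-0 ✓; others ✗
  U3: stuck-at-0 ✓; others ✗
  U4: none of the 2 fault types match ✗
  U5: none of the 2 fault types match ✗
  U6: stuck-at-0 ✓; others ✗
  U7: none of the 2 fault types match ✗
Consistent faults: {U1 stuck-at-1, U2 stuck-at-0, U3 stuck-at-0, U6 stuck-at-0} — 4 in all.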